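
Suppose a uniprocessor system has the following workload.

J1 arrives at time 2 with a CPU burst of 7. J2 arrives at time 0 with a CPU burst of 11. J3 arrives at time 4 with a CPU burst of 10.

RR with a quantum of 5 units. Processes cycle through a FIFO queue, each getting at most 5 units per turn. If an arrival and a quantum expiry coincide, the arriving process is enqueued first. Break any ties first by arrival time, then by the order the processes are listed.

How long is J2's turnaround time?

Gantt: | J2 0-5 | J1 5-10 | J3 10-15 | J2 15-20 | J1 20-22 | J3 22-27 | J2 27-28 |
Completion: J1=22  J2=28  J3=27
Turnaround(J2) = completion − arrival = 28 − 0 = 28

28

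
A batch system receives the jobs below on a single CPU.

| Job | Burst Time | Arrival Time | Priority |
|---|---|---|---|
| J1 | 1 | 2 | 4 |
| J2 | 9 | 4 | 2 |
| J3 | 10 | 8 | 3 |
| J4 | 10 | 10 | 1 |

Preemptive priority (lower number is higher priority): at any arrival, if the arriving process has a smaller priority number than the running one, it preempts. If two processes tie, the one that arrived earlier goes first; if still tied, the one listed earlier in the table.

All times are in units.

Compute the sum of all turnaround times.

55

Schedule: | idle 0-2 | J1 2-3 | idle 3-4 | J2 4-10 | J4 10-20 | J2 20-23 | J3 23-33 |
Completion: J1=3  J2=23  J3=33  J4=20
Turnaround (C−A): J1=1  J2=19  J3=25  J4=10
Turnaround = completion − arrival: J1=1, J2=19, J3=25, J4=10
Total turnaround = 1 + 19 + 25 + 10 = 55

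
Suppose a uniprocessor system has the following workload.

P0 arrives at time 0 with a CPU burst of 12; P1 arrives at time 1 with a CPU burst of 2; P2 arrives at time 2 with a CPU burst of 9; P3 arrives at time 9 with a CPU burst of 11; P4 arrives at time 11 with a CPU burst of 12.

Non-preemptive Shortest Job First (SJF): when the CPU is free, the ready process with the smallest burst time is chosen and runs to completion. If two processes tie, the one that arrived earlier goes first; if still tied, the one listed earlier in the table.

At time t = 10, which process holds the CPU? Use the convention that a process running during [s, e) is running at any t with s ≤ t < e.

P0

Schedule: | P0 0-12 | P1 12-14 | P2 14-23 | P3 23-34 | P4 34-46 |
Completion: P0=12  P1=14  P2=23  P3=34  P4=46
Turnaround (C−A): P0=12  P1=13  P2=21  P3=25  P4=35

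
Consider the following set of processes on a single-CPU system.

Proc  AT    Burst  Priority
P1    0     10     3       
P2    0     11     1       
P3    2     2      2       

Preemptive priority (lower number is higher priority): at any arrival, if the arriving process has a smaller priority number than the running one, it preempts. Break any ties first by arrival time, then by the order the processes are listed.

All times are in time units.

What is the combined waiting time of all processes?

Gantt: | P2 0-11 | P3 11-13 | P1 13-23 |
Completion: P1=23  P2=11  P3=13
Waiting = turnaround − burst: P1=13, P2=0, P3=9
Total waiting = 13 + 0 + 9 = 22

22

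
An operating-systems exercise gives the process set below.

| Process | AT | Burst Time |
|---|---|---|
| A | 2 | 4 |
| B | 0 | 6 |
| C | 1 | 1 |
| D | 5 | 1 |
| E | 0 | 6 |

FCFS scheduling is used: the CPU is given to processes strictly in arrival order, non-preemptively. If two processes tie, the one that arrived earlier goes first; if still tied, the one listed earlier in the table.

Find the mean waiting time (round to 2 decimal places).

8.00

Timeline: | B 0-6 | E 6-12 | C 12-13 | A 13-17 | D 17-18 |
Completion: A=17  B=6  C=13  D=18  E=12
Waiting times: A=11, B=0, C=11, D=12, E=6
Average waiting = (11+0+11+12+6) / 5 = 40/5 = 8.00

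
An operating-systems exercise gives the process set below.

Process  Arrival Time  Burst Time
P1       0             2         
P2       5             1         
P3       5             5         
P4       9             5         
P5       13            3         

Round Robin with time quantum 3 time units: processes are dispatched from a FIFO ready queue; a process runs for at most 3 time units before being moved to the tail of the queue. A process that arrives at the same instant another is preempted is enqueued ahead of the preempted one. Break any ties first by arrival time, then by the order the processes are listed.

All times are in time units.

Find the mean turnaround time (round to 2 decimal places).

5.00

Schedule: | P1 0-2 | idle 2-5 | P2 5-6 | P3 6-9 | P4 9-12 | P3 12-14 | P4 14-16 | P5 16-19 |
Completion: P1=2  P2=6  P3=14  P4=16  P5=19
Turnaround (C−A): P1=2  P2=1  P3=9  P4=7  P5=6
Turnaround times: P1=2, P2=1, P3=9, P4=7, P5=6
Average turnaround = (2+1+9+7+6) / 5 = 25/5 = 5.00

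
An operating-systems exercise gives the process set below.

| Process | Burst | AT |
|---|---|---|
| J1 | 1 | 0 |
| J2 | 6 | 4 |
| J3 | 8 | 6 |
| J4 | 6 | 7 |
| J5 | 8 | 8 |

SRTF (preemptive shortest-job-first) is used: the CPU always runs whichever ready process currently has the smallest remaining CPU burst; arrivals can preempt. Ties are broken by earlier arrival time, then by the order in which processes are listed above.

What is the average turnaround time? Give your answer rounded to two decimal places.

11.60

Timeline: | J1 0-1 | idle 1-4 | J2 4-10 | J4 10-16 | J3 16-24 | J5 24-32 |
Completion: J1=1  J2=10  J3=24  J4=16  J5=32
Turnaround times: J1=1, J2=6, J3=18, J4=9, J5=24
Average turnaround = (1+6+18+9+24) / 5 = 58/5 = 11.60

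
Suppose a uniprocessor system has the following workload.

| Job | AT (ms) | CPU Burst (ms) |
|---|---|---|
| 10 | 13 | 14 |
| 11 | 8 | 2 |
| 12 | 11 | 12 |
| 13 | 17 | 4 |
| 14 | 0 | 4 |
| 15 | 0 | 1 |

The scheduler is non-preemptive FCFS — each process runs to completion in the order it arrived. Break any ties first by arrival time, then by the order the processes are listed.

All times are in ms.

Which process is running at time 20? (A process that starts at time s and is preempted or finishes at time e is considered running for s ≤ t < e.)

Schedule: | 14 0-4 | 15 4-5 | idle 5-8 | 11 8-10 | idle 10-11 | 12 11-23 | 10 23-37 | 13 37-41 |
Completion: 10=37  11=10  12=23  13=41  14=4  15=5
Turnaround (C−A): 10=24  11=2  12=12  13=24  14=4  15=5

12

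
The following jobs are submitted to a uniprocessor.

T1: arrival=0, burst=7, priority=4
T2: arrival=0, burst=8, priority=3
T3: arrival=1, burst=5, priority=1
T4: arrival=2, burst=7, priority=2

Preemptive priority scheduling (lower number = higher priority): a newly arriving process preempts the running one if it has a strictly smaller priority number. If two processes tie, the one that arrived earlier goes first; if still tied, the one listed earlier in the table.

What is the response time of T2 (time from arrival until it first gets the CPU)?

Schedule: | T2 0-1 | T3 1-6 | T4 6-13 | T2 13-20 | T1 20-27 |
Completion: T1=27  T2=20  T3=6  T4=13
Response(T2) = first start − arrival = 0 − 0 = 0

0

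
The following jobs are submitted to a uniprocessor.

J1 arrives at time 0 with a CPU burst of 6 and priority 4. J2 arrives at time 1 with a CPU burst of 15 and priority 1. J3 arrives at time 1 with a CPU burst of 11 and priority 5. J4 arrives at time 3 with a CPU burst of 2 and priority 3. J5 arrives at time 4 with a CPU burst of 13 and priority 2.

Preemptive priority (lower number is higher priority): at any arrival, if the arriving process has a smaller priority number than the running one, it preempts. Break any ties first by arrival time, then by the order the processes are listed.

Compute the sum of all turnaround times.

Gantt: | J1 0-1 | J2 1-16 | J5 16-29 | J4 29-31 | J1 31-36 | J3 36-47 |
Completion: J1=36  J2=16  J3=47  J4=31  J5=29
Turnaround (C−A): J1=36  J2=15  J3=46  J4=28  J5=25
Turnaround = completion − arrival: J1=36, J2=15, J3=46, J4=28, J5=25
Total turnaround = 36 + 15 + 46 + 28 + 25 = 150

150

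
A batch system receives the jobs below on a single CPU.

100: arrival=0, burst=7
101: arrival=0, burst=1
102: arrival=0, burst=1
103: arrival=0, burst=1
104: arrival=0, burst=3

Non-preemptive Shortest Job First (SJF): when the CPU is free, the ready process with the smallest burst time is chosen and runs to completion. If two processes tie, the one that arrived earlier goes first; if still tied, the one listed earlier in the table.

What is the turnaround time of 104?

Gantt: | 101 0-1 | 102 1-2 | 103 2-3 | 104 3-6 | 100 6-13 |
Completion: 100=13  101=1  102=2  103=3  104=6
Turnaround(104) = completion − arrival = 6 − 0 = 6

6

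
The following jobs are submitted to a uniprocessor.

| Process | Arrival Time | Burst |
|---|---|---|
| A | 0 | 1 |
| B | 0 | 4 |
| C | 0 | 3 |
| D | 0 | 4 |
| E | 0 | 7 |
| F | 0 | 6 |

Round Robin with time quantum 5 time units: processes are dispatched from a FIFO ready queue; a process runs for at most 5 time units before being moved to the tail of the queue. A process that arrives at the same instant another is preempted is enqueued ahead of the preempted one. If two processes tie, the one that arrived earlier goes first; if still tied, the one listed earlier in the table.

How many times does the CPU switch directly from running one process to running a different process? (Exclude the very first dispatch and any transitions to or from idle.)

Timeline: | A 0-1 | B 1-5 | C 5-8 | D 8-12 | E 12-17 | F 17-22 | E 22-24 | F 24-25 |
Completion: A=1  B=5  C=8  D=12  E=24  F=25
Turnaround (C−A): A=1  B=5  C=8  D=12  E=24  F=25

7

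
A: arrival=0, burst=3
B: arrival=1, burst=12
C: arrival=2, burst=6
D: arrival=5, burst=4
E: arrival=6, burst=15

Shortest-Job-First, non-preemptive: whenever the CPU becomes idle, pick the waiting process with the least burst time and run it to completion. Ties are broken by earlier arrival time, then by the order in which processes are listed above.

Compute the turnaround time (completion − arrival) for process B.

24

Schedule: | A 0-3 | C 3-9 | D 9-13 | B 13-25 | E 25-40 |
Completion: A=3  B=25  C=9  D=13  E=40
Turnaround(B) = completion − arrival = 25 − 1 = 24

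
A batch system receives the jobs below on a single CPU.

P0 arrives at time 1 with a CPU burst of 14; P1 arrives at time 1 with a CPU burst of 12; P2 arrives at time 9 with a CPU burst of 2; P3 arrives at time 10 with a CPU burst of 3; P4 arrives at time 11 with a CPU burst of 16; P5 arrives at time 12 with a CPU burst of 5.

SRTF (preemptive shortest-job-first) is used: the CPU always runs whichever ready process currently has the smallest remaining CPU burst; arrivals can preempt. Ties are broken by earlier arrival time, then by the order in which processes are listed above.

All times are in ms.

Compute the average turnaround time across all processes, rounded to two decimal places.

Gantt: | idle 0-1 | P1 1-9 | P2 9-11 | P3 11-14 | P1 14-18 | P5 18-23 | P0 23-37 | P4 37-53 |
Completion: P0=37  P1=18  P2=11  P3=14  P4=53  P5=23
Turnaround (C−A): P0=36  P1=17  P2=2  P3=4  P4=42  P5=11
Turnaround times: P0=36, P1=17, P2=2, P3=4, P4=42, P5=11
Average turnaround = (36+17+2+4+42+11) / 6 = 112/6 = 18.67

18.67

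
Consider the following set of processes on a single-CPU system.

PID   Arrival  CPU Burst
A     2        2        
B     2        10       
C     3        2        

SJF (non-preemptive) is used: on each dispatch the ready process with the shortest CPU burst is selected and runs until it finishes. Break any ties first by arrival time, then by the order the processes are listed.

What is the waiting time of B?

Gantt: | idle 0-2 | A 2-4 | C 4-6 | B 6-16 |
Completion: A=4  B=16  C=6
Waiting(B) = turnaround − burst = 14 − 10 = 4

4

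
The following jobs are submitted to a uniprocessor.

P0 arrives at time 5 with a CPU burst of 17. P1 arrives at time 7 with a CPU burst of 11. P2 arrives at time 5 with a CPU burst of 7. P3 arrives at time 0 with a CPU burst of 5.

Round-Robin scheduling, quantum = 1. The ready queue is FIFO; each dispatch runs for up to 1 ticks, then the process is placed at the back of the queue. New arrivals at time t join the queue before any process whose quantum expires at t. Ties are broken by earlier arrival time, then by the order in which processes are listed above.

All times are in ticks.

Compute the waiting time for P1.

Schedule: | P3 0-5 | P0 5-6 | P2 6-7 | P0 7-8 | P1 8-9 | P2 9-10 | P0 10-11 | P1 11-12 | P2 12-13 | P0 13-14 | P1 14-15 | P2 15-16 | P0 16-17 | P1 17-18 | P2 18-19 | P0 19-20 | P1 20-21 | P2 21-22 | P0 22-23 | P1 23-24 | P2 24-25 | P0 25-26 | P1 26-27 | P0 27-28 | P1 28-29 | P0 29-30 | P1 30-31 | P0 31-32 | P1 32-33 | P0 33-34 | P1 34-35 | P0 35-40 |
Completion: P0=40  P1=35  P2=25  P3=5
Turnaround (C−A): P0=35  P1=28  P2=20  P3=5
Waiting(P1) = turnaround − burst = 28 − 11 = 17

17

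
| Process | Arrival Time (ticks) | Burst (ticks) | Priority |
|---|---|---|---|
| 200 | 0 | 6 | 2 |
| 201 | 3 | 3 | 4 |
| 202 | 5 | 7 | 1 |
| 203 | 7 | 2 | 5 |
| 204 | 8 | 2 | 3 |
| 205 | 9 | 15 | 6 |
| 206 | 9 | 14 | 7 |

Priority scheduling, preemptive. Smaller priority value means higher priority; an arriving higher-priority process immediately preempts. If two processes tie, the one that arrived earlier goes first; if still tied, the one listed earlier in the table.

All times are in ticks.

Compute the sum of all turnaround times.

Schedule: | 200 0-5 | 202 5-12 | 200 12-13 | 204 13-15 | 201 15-18 | 203 18-20 | 205 20-35 | 206 35-49 |
Completion: 200=13  201=18  202=12  203=20  204=15  205=35  206=49
Turnaround (C−A): 200=13  201=15  202=7  203=13  204=7  205=26  206=40
Turnaround = completion − arrival: 200=13, 201=15, 202=7, 203=13, 204=7, 205=26, 206=40
Total turnaround = 13 + 15 + 7 + 13 + 7 + 26 + 40 = 121

121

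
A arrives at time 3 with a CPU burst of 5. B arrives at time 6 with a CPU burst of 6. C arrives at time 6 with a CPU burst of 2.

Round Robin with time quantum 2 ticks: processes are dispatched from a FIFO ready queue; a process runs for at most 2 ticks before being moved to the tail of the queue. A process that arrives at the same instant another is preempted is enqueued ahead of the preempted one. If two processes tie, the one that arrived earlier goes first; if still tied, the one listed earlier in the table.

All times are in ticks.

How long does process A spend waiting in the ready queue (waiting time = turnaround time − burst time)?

Timeline: | idle 0-3 | A 3-7 | B 7-9 | C 9-11 | A 11-12 | B 12-16 |
Completion: A=12  B=16  C=11
Turnaround (C−A): A=9  B=10  C=5
Waiting(A) = turnaround − burst = 9 − 5 = 4

4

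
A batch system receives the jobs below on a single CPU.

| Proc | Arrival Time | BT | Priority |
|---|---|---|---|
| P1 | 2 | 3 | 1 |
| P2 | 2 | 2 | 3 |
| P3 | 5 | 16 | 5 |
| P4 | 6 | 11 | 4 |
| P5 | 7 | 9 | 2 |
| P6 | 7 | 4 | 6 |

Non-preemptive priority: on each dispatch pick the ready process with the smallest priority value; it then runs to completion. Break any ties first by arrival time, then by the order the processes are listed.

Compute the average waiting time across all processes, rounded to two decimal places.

11.83

Schedule: | idle 0-2 | P1 2-5 | P2 5-7 | P5 7-16 | P4 16-27 | P3 27-43 | P6 43-47 |
Completion: P1=5  P2=7  P3=43  P4=27  P5=16  P6=47
Turnaround (C−A): P1=3  P2=5  P3=38  P4=21  P5=9  P6=40
Waiting times: P1=0, P2=3, P3=22, P4=10, P5=0, P6=36
Average waiting = (0+3+22+10+0+36) / 6 = 71/6 = 11.83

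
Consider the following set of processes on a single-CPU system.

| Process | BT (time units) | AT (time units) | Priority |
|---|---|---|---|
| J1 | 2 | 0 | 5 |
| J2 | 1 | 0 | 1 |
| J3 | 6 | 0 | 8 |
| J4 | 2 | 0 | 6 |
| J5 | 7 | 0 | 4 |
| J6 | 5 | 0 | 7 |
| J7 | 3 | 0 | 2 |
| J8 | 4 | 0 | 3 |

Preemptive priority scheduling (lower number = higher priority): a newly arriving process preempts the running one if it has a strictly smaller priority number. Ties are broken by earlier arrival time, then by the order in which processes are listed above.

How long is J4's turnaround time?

19

Schedule: | J2 0-1 | J7 1-4 | J8 4-8 | J5 8-15 | J1 15-17 | J4 17-19 | J6 19-24 | J3 24-30 |
Completion: J1=17  J2=1  J3=30  J4=19  J5=15  J6=24  J7=4  J8=8
Turnaround (C−A): J1=17  J2=1  J3=30  J4=19  J5=15  J6=24  J7=4  J8=8
Turnaround(J4) = completion − arrival = 19 − 0 = 19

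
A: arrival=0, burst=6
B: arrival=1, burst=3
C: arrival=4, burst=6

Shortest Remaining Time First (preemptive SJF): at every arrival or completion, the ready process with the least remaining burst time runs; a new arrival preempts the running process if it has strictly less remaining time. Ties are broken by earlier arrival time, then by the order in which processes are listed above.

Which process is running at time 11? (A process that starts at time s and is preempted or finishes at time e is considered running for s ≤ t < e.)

Gantt: | A 0-1 | B 1-4 | A 4-9 | C 9-15 |
Completion: A=9  B=4  C=15

C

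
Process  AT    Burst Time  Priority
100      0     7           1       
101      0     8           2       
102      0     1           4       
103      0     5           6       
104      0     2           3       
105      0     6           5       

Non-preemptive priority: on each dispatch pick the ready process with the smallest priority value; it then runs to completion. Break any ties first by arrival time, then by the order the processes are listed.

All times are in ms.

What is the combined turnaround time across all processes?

Timeline: | 100 0-7 | 101 7-15 | 104 15-17 | 102 17-18 | 105 18-24 | 103 24-29 |
Completion: 100=7  101=15  102=18  103=29  104=17  105=24
Turnaround (C−A): 100=7  101=15  102=18  103=29  104=17  105=24
Turnaround = completion − arrival: 100=7, 101=15, 102=18, 103=29, 104=17, 105=24
Total turnaround = 7 + 15 + 18 + 29 + 17 + 24 = 110

110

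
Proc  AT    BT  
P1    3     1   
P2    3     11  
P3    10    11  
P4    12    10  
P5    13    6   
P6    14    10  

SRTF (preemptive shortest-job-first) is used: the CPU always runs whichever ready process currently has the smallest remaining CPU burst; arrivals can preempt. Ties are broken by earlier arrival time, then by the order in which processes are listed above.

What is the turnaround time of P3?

42

Gantt: | idle 0-3 | P1 3-4 | P2 4-15 | P5 15-21 | P4 21-31 | P6 31-41 | P3 41-52 |
Completion: P1=4  P2=15  P3=52  P4=31  P5=21  P6=41
Turnaround (C−A): P1=1  P2=12  P3=42  P4=19  P5=8  P6=27
Turnaround(P3) = completion − arrival = 52 − 10 = 42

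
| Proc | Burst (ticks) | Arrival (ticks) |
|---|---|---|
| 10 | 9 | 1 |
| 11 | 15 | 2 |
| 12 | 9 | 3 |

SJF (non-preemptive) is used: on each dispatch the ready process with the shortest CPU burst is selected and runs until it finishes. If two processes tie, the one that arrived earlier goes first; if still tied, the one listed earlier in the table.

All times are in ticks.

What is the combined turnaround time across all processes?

Gantt: | idle 0-1 | 10 1-10 | 12 10-19 | 11 19-34 |
Completion: 10=10  11=34  12=19
Turnaround = completion − arrival: 10=9, 11=32, 12=16
Total turnaround = 9 + 32 + 16 = 57

57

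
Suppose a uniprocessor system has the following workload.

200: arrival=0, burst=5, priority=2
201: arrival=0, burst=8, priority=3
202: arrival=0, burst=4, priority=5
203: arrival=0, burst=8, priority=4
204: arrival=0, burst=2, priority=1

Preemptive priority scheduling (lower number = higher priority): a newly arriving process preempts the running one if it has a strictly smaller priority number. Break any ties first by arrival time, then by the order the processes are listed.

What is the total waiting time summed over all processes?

47

Timeline: | 204 0-2 | 200 2-7 | 201 7-15 | 203 15-23 | 202 23-27 |
Completion: 200=7  201=15  202=27  203=23  204=2
Turnaround (C−A): 200=7  201=15  202=27  203=23  204=2
Waiting = turnaround − burst: 200=2, 201=7, 202=23, 203=15, 204=0
Total waiting = 2 + 7 + 23 + 15 + 0 = 47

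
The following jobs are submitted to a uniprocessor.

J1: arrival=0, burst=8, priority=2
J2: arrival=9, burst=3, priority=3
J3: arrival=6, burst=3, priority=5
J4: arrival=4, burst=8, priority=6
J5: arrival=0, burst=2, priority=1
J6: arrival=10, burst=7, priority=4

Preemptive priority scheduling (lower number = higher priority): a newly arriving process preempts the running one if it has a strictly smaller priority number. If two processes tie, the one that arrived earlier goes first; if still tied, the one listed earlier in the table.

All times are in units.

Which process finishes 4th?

Timeline: | J5 0-2 | J1 2-10 | J2 10-13 | J6 13-20 | J3 20-23 | J4 23-31 |
Completion: J1=10  J2=13  J3=23  J4=31  J5=2  J6=20
Finish order: J5 → J1 → J2 → J6 → J3 → J4

J6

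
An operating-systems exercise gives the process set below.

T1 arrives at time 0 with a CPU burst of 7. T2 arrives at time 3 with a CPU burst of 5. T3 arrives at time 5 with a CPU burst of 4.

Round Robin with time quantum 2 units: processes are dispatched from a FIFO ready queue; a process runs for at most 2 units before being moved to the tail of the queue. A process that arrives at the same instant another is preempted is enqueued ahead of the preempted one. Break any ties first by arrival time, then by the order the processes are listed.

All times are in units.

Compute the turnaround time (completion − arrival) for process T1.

13

Gantt: | T1 0-4 | T2 4-6 | T1 6-8 | T3 8-10 | T2 10-12 | T1 12-13 | T3 13-15 | T2 15-16 |
Completion: T1=13  T2=16  T3=15
Turnaround (C−A): T1=13  T2=13  T3=10
Turnaround(T1) = completion − arrival = 13 − 0 = 13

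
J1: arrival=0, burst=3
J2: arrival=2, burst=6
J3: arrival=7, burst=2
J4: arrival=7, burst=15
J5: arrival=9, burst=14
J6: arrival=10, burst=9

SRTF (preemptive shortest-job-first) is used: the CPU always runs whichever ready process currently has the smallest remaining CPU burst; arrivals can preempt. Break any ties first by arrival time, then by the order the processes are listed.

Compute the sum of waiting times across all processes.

42

Timeline: | J1 0-3 | J2 3-9 | J3 9-11 | J6 11-20 | J5 20-34 | J4 34-49 |
Completion: J1=3  J2=9  J3=11  J4=49  J5=34  J6=20
Turnaround (C−A): J1=3  J2=7  J3=4  J4=42  J5=25  J6=10
Waiting = turnaround − burst: J1=0, J2=1, J3=2, J4=27, J5=11, J6=1
Total waiting = 0 + 1 + 2 + 27 + 11 + 1 = 42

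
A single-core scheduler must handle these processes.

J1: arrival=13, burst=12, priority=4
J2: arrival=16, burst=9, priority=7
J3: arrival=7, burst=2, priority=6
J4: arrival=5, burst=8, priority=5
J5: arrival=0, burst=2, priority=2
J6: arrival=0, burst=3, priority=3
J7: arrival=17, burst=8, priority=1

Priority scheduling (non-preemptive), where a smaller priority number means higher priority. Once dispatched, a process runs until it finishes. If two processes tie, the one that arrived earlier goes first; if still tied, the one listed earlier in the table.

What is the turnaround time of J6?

Schedule: | J5 0-2 | J6 2-5 | J4 5-13 | J1 13-25 | J7 25-33 | J3 33-35 | J2 35-44 |
Completion: J1=25  J2=44  J3=35  J4=13  J5=2  J6=5  J7=33
Turnaround(J6) = completion − arrival = 5 − 0 = 5

5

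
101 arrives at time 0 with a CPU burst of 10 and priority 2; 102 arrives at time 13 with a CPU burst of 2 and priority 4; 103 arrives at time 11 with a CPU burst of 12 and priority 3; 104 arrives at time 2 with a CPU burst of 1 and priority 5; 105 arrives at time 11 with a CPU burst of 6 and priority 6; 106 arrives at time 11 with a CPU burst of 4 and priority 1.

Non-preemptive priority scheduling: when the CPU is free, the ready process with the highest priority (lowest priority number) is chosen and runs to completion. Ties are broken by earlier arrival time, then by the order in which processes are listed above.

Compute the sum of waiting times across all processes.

44

Schedule: | 101 0-10 | 104 10-11 | 106 11-15 | 103 15-27 | 102 27-29 | 105 29-35 |
Completion: 101=10  102=29  103=27  104=11  105=35  106=15
Waiting = turnaround − burst: 101=0, 102=14, 103=4, 104=8, 105=18, 106=0
Total waiting = 0 + 14 + 4 + 8 + 18 + 0 = 44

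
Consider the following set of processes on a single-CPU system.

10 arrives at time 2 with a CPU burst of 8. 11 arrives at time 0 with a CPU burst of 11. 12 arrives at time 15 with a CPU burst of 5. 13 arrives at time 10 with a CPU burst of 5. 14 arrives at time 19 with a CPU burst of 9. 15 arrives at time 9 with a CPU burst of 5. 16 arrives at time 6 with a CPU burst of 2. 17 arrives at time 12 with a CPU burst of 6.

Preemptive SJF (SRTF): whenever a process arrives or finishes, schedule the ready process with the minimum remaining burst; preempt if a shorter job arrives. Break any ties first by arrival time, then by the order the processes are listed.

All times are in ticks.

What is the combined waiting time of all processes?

88

Timeline: | 11 0-2 | 10 2-6 | 16 6-8 | 10 8-12 | 15 12-17 | 13 17-22 | 12 22-27 | 17 27-33 | 11 33-42 | 14 42-51 |
Completion: 10=12  11=42  12=27  13=22  14=51  15=17  16=8  17=33
Turnaround (C−A): 10=10  11=42  12=12  13=12  14=32  15=8  16=2  17=21
Waiting = turnaround − burst: 10=2, 11=31, 12=7, 13=7, 14=23, 15=3, 16=0, 17=15
Total waiting = 2 + 31 + 7 + 7 + 23 + 3 + 0 + 15 = 88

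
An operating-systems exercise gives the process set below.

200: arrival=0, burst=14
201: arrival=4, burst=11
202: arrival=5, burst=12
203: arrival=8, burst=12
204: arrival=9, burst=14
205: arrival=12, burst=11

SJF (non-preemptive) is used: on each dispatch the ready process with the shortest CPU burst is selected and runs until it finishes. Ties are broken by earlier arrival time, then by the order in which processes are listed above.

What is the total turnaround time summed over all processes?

Schedule: | 200 0-14 | 201 14-25 | 205 25-36 | 202 36-48 | 203 48-60 | 204 60-74 |
Completion: 200=14  201=25  202=48  203=60  204=74  205=36
Turnaround (C−A): 200=14  201=21  202=43  203=52  204=65  205=24
Turnaround = completion − arrival: 200=14, 201=21, 202=43, 203=52, 204=65, 205=24
Total turnaround = 14 + 21 + 43 + 52 + 65 + 24 = 219

219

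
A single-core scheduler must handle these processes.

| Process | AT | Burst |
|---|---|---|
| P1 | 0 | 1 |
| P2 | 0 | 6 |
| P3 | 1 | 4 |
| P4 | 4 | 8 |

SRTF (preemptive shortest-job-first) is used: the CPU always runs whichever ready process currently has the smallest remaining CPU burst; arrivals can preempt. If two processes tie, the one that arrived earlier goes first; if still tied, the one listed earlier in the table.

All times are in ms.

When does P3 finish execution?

5

Schedule: | P1 0-1 | P3 1-5 | P2 5-11 | P4 11-19 |
Completion: P1=1  P2=11  P3=5  P4=19
Turnaround (C−A): P1=1  P2=11  P3=4  P4=15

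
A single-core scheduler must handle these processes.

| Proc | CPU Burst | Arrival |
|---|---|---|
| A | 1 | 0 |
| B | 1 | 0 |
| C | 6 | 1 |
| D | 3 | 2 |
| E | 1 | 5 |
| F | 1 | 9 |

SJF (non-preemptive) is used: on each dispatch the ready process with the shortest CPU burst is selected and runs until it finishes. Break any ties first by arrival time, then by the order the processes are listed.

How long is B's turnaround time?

2

Gantt: | A 0-1 | B 1-2 | D 2-5 | E 5-6 | C 6-12 | F 12-13 |
Completion: A=1  B=2  C=12  D=5  E=6  F=13
Turnaround (C−A): A=1  B=2  C=11  D=3  E=1  F=4
Turnaround(B) = completion − arrival = 2 − 0 = 2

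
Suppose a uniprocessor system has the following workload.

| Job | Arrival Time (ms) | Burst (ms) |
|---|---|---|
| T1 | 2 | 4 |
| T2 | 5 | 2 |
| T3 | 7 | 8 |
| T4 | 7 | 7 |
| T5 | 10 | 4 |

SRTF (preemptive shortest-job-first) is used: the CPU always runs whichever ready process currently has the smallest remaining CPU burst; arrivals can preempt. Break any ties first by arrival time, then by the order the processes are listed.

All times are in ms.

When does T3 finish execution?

Gantt: | idle 0-2 | T1 2-6 | T2 6-8 | T4 8-10 | T5 10-14 | T4 14-19 | T3 19-27 |
Completion: T1=6  T2=8  T3=27  T4=19  T5=14
Turnaround (C−A): T1=4  T2=3  T3=20  T4=12  T5=4

27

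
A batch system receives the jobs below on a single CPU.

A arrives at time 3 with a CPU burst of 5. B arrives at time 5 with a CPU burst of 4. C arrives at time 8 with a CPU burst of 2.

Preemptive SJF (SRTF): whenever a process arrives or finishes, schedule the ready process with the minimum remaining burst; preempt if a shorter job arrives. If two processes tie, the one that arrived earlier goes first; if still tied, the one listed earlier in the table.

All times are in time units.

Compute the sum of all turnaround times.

Schedule: | idle 0-3 | A 3-8 | C 8-10 | B 10-14 |
Completion: A=8  B=14  C=10
Turnaround (C−A): A=5  B=9  C=2
Turnaround = completion − arrival: A=5, B=9, C=2
Total turnaround = 5 + 9 + 2 = 16

16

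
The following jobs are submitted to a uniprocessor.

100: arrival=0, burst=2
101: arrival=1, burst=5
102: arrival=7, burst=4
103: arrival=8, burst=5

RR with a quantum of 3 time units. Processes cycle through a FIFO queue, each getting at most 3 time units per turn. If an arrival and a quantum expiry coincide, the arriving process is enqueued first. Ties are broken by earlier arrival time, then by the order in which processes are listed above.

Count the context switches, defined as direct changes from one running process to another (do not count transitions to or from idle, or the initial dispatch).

5

Timeline: | 100 0-2 | 101 2-7 | 102 7-10 | 103 10-13 | 102 13-14 | 103 14-16 |
Completion: 100=2  101=7  102=14  103=16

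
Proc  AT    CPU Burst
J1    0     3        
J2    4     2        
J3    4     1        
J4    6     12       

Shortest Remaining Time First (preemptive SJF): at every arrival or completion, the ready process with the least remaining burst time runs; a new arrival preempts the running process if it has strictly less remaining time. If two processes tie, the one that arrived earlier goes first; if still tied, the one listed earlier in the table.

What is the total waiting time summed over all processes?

2

Schedule: | J1 0-3 | idle 3-4 | J3 4-5 | J2 5-7 | J4 7-19 |
Completion: J1=3  J2=7  J3=5  J4=19
Waiting = turnaround − burst: J1=0, J2=1, J3=0, J4=1
Total waiting = 0 + 1 + 0 + 1 = 2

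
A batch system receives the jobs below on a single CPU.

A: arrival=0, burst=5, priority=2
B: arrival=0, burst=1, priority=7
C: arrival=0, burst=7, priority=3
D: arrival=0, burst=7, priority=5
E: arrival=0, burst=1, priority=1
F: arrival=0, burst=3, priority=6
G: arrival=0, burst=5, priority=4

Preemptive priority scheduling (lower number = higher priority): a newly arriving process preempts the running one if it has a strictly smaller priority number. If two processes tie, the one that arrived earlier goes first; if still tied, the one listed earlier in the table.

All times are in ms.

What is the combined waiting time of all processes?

Timeline: | E 0-1 | A 1-6 | C 6-13 | G 13-18 | D 18-25 | F 25-28 | B 28-29 |
Completion: A=6  B=29  C=13  D=25  E=1  F=28  G=18
Waiting = turnaround − burst: A=1, B=28, C=6, D=18, E=0, F=25, G=13
Total waiting = 1 + 28 + 6 + 18 + 0 + 25 + 13 = 91

91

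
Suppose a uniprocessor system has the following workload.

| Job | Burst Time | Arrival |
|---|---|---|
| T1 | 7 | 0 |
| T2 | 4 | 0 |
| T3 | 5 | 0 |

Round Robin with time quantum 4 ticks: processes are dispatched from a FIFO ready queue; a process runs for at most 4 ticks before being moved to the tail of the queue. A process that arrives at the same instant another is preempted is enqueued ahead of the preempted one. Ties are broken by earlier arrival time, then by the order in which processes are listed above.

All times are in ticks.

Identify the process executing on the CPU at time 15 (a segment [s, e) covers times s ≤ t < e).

T3

Schedule: | T1 0-4 | T2 4-8 | T3 8-12 | T1 12-15 | T3 15-16 |
Completion: T1=15  T2=8  T3=16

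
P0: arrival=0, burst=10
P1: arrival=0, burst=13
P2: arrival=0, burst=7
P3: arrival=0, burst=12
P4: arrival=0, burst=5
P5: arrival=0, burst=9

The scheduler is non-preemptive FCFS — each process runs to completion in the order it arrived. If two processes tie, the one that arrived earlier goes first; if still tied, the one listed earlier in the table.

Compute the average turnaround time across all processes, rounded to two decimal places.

Gantt: | P0 0-10 | P1 10-23 | P2 23-30 | P3 30-42 | P4 42-47 | P5 47-56 |
Completion: P0=10  P1=23  P2=30  P3=42  P4=47  P5=56
Turnaround times: P0=10, P1=23, P2=30, P3=42, P4=47, P5=56
Average turnaround = (10+23+30+42+47+56) / 6 = 208/6 = 34.67

34.67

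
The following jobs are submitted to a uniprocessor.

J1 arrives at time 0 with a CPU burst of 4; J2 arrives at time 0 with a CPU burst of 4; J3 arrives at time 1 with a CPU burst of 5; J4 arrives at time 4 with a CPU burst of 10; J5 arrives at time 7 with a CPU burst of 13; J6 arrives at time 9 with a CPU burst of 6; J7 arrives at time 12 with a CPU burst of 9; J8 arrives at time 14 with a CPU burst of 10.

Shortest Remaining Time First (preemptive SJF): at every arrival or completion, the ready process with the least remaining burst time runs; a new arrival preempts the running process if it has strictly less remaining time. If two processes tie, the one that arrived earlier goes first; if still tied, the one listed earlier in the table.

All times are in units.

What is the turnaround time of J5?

Gantt: | J1 0-4 | J2 4-8 | J3 8-13 | J6 13-19 | J7 19-28 | J4 28-38 | J8 38-48 | J5 48-61 |
Completion: J1=4  J2=8  J3=13  J4=38  J5=61  J6=19  J7=28  J8=48
Turnaround (C−A): J1=4  J2=8  J3=12  J4=34  J5=54  J6=10  J7=16  J8=34
Turnaround(J5) = completion − arrival = 61 − 7 = 54

54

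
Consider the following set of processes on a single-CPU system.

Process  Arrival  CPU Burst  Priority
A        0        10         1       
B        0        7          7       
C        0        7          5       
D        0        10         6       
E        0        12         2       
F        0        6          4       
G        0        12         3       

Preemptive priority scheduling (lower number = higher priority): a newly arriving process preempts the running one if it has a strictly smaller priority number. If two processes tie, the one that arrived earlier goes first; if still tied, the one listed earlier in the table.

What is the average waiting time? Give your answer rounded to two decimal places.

30.00

Timeline: | A 0-10 | E 10-22 | G 22-34 | F 34-40 | C 40-47 | D 47-57 | B 57-64 |
Completion: A=10  B=64  C=47  D=57  E=22  F=40  G=34
Turnaround (C−A): A=10  B=64  C=47  D=57  E=22  F=40  G=34
Waiting times: A=0, B=57, C=40, D=47, E=10, F=34, G=22
Average waiting = (0+57+40+47+10+34+22) / 7 = 210/7 = 30.00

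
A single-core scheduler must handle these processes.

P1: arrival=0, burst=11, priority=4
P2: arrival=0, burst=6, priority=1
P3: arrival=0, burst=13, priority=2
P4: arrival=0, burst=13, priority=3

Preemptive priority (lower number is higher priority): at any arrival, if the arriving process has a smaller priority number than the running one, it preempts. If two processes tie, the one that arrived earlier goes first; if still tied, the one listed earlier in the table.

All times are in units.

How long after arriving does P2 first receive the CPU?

Schedule: | P2 0-6 | P3 6-19 | P4 19-32 | P1 32-43 |
Completion: P1=43  P2=6  P3=19  P4=32
Turnaround (C−A): P1=43  P2=6  P3=19  P4=32
Response(P2) = first start − arrival = 0 − 0 = 0

0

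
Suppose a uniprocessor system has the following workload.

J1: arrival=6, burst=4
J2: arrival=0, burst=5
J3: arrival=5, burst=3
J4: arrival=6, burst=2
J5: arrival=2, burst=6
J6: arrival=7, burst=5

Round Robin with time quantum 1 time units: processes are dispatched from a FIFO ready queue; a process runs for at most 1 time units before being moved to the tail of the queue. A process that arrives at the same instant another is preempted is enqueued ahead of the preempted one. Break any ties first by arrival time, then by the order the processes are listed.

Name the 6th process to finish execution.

J6

Timeline: | J2 0-2 | J5 2-3 | J2 3-4 | J5 4-5 | J2 5-6 | J3 6-7 | J5 7-8 | J1 8-9 | J4 9-10 | J2 10-11 | J6 11-12 | J3 12-13 | J5 13-14 | J1 14-15 | J4 15-16 | J6 16-17 | J3 17-18 | J5 18-19 | J1 19-20 | J6 20-21 | J5 21-22 | J1 22-23 | J6 23-25 |
Completion: J1=23  J2=11  J3=18  J4=16  J5=22  J6=25
Finish order: J2 → J4 → J3 → J5 → J1 → J6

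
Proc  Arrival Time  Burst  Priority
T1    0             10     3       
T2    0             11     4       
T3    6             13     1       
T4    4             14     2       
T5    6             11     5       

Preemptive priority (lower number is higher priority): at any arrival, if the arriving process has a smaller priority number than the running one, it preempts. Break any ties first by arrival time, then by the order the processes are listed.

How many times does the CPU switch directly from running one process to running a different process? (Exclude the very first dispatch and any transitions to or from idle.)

Timeline: | T1 0-4 | T4 4-6 | T3 6-19 | T4 19-31 | T1 31-37 | T2 37-48 | T5 48-59 |
Completion: T1=37  T2=48  T3=19  T4=31  T5=59

6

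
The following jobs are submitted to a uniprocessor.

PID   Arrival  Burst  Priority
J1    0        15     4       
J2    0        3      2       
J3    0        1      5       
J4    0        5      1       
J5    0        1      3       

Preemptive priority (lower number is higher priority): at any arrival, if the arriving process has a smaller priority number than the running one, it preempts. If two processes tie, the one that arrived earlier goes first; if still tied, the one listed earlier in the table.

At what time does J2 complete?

8

Timeline: | J4 0-5 | J2 5-8 | J5 8-9 | J1 9-24 | J3 24-25 |
Completion: J1=24  J2=8  J3=25  J4=5  J5=9
Turnaround (C−A): J1=24  J2=8  J3=25  J4=5  J5=9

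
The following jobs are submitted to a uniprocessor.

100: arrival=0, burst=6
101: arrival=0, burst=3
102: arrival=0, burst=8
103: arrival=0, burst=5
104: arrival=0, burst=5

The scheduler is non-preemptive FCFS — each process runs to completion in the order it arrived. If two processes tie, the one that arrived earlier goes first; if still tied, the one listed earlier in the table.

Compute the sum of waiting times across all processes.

54

Schedule: | 100 0-6 | 101 6-9 | 102 9-17 | 103 17-22 | 104 22-27 |
Completion: 100=6  101=9  102=17  103=22  104=27
Turnaround (C−A): 100=6  101=9  102=17  103=22  104=27
Waiting = turnaround − burst: 100=0, 101=6, 102=9, 103=17, 104=22
Total waiting = 0 + 6 + 9 + 17 + 22 = 54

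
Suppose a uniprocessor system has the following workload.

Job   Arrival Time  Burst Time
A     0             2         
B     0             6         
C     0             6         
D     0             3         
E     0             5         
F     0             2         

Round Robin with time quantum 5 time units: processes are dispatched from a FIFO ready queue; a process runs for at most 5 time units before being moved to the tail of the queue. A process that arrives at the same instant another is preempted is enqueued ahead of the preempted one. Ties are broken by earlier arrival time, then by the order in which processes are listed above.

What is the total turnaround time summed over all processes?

Schedule: | A 0-2 | B 2-7 | C 7-12 | D 12-15 | E 15-20 | F 20-22 | B 22-23 | C 23-24 |
Completion: A=2  B=23  C=24  D=15  E=20  F=22
Turnaround = completion − arrival: A=2, B=23, C=24, D=15, E=20, F=22
Total turnaround = 2 + 23 + 24 + 15 + 20 + 22 = 106

106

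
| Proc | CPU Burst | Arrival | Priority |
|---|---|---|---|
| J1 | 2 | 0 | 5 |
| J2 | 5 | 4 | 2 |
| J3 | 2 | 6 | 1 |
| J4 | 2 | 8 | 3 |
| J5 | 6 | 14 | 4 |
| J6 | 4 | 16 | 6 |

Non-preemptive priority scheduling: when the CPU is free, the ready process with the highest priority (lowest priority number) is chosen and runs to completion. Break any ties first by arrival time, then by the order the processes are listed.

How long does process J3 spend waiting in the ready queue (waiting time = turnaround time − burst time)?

Timeline: | J1 0-2 | idle 2-4 | J2 4-9 | J3 9-11 | J4 11-13 | idle 13-14 | J5 14-20 | J6 20-24 |
Completion: J1=2  J2=9  J3=11  J4=13  J5=20  J6=24
Turnaround (C−A): J1=2  J2=5  J3=5  J4=5  J5=6  J6=8
Waiting(J3) = turnaround − burst = 5 − 2 = 3

3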